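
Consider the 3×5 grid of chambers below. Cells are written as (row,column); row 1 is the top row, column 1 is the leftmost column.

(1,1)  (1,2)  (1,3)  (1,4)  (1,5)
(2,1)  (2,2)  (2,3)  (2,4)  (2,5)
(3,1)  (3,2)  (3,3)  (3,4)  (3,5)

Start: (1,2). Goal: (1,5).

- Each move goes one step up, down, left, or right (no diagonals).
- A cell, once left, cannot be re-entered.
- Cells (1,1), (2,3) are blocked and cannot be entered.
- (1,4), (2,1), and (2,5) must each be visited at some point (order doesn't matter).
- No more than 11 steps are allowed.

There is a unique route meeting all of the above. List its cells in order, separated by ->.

(1,2) -> (2,2) -> (2,1) -> (3,1) -> (3,2) -> (3,3) -> (3,4) -> (3,5) -> (2,5) -> (2,4) -> (1,4) -> (1,5)

The budget equals the shortest possible length, so every move has to be on a shortest route through the required cells.
Route from (1,2): down 1 to (2,2), left 1 to (2,1), down 1 to (3,1), right 4 to (3,5), up 1 to (2,5), left 1 to (2,4), up 1 to (1,4), right 1 to (1,5) — 11 moves in all.
Check: all required cells visited; 11 ≤ 11 moves.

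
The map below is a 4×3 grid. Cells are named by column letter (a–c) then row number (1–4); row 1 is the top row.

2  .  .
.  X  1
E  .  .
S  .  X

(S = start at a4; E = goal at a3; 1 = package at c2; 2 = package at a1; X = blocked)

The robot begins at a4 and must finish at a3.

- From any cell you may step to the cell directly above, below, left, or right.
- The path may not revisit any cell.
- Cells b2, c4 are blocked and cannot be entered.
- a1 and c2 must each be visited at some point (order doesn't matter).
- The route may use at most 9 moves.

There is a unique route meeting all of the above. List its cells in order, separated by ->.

a4 -> b4 -> b3 -> c3 -> c2 -> c1 -> b1 -> a1 -> a2 -> a3

Any route must reach a1 and c2 and still end at a3 within 9 moves, so the order of the required stops is forced.
Route from a4: right 1 to b4, up 1 to b3, right 1 to c3, up 2 to c1, left 2 to a1, down 2 to a3 — 9 moves in all.
Check: all required cells visited; 9 ≤ 9 moves.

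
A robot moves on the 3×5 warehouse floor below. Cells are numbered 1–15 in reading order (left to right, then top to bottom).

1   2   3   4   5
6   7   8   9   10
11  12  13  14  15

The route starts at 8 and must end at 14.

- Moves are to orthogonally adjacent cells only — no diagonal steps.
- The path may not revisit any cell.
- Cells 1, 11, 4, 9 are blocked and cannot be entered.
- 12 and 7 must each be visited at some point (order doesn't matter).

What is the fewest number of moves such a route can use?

4

Any route passes through 12 and 7 in some order between 8 and 14. Summing Manhattan distances along each leg and taking the cheapest ordering (8 → 7 → 12 → 14) gives a lower bound of 1 + 1 + 2 = 4 moves.
A route of 4 moves achieves this: 8 → 7 → 12 → 13 → 14.
Since 4 matches the lower bound, it is optimal.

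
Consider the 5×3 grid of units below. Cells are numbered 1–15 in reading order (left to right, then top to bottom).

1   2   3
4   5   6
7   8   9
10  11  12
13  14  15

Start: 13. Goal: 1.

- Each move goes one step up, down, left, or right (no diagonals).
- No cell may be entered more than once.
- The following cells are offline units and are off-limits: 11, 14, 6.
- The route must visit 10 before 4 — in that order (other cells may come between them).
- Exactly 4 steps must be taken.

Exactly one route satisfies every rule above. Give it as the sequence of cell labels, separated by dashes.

13 - 10 - 7 - 4 - 1

The waypoints must appear in the order 10, 4, with no cell reused.
Route from 13: up 4 to 1 — 4 moves in all.
Check: order respected (10 at step 1, 4 at step 3); 4 moves as required.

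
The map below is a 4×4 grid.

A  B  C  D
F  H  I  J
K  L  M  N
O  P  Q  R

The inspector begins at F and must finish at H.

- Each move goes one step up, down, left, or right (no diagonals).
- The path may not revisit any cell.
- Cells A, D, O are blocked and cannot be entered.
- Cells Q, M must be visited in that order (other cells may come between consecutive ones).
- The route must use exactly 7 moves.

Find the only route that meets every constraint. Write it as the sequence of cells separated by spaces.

F K L P Q M I H

The waypoints must appear in the order Q, M, with no cell reused.
Route from F: down 1 to K, right 1 to L, down 1 to P, right 1 to Q, up 2 to I, left 1 to H — 7 moves in all.
Check: order respected (Q at step 4, M at step 5); 7 moves as required.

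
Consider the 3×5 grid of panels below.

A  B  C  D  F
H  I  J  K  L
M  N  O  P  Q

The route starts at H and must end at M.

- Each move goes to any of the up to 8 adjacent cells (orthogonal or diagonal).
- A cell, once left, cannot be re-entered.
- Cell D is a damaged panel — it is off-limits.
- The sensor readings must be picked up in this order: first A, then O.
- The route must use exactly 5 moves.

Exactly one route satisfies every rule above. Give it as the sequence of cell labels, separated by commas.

The waypoints must appear in the order A, O, with no cell reused.
Route from H: up to A, 2× down-right (reaching O), 2× left (reaching M) — 5 moves in all.
Check: order respected (A at step 1, O at step 3); 5 moves as required.

H, A, I, O, N, M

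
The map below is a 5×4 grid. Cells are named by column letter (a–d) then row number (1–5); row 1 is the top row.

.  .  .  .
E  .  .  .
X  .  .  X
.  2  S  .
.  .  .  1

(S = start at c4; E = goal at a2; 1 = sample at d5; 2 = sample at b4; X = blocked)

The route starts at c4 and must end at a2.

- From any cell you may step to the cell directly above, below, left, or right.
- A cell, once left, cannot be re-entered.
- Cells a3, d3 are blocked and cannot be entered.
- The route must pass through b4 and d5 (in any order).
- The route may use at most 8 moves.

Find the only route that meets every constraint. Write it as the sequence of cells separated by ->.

c4 -> d4 -> d5 -> c5 -> b5 -> b4 -> b3 -> b2 -> a2

The budget equals the shortest possible length, so every move has to be on a shortest route through the required cells.
Route from c4: right to d4, down to d5, 2× left (reaching b5), 3× up (reaching b2), left to a2 — 8 moves in all.
Check: all required cells visited; 8 ≤ 8 moves.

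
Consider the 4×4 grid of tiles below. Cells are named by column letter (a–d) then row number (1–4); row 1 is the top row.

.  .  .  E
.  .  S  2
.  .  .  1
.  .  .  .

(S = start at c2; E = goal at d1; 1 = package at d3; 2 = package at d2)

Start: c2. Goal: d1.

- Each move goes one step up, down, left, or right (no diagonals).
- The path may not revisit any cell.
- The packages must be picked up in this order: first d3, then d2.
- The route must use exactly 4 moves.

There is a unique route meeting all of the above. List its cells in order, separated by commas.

The waypoints must appear in the order d3, d2, with no cell reused.
Route from c2: down to c3, right to d3, 2× up (reaching d1) — 4 moves in all.
Check: order respected (1 at step 2, 2 at step 3); 4 moves as required.

c2, c3, d3, d2, d1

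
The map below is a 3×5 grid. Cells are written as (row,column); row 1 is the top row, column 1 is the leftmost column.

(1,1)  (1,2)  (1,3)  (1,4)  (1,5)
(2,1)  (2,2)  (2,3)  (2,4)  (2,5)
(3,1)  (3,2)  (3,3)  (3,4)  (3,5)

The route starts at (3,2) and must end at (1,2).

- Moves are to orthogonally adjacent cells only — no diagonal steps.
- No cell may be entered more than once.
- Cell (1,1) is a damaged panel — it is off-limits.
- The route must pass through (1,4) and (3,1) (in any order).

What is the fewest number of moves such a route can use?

Any route passes through (1,4) and (3,1) in some order between (3,2) and (1,2). Summing Manhattan distances along each leg and taking the cheapest ordering ((3,2) → (3,1) → (1,4) → (1,2)) gives a lower bound of 1 + 5 + 2 = 8 moves.
A route of 8 moves achieves this: (3,2) → (3,1) → (2,1) → (2,2) → (2,3) → (2,4) → (1,4) → (1,3) → (1,2).
Since 8 matches the lower bound, it is optimal.

8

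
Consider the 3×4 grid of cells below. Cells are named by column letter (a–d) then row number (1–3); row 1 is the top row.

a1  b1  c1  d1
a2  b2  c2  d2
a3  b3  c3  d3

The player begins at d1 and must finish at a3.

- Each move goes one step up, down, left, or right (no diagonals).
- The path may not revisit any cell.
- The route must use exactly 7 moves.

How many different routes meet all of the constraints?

Need simple routes of exactly 7 moves from d1 to a3 (Manhattan distance 5, so 1 moves are spent on a detour and 1 undoing it).
Branch systematically from the start, pruning whenever the remaining move budget drops below the Manhattan distance to a3 or differs from it in parity. Grouping the completions by first move — via d2: 8; via c1: 5 — and summing: 8 + 5 = 13.
That gives 13 routes.

13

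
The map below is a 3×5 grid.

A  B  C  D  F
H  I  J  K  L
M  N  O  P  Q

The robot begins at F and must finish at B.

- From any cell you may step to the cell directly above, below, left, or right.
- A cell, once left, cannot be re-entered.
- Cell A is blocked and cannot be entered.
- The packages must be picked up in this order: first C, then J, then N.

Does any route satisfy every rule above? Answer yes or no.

yes

One route that works: F → D → C → J → O → N → I → B.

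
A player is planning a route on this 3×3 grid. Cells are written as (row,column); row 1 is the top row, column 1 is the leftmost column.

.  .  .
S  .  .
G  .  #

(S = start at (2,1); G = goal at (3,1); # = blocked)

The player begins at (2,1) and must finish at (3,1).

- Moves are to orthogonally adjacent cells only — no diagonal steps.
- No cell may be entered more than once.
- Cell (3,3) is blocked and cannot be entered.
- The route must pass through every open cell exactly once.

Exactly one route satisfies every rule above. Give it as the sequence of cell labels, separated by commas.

Need to visit all 8 open cells exactly once, starting at (2,1) and ending at (3,1).
Cell (3,2) has only two open neighbours ((2,2) and (3,1)), so the path must pass straight through it: one of those is the cell it's entered from and the other is where it exits.
Route from (2,1): up 1 to (1,1), right 2 to (1,3), down 1 to (2,3), left 1 to (2,2), down 1 to (3,2), left 1 to (3,1) — 7 moves in all.
Check: all 8 open cells covered.

(2,1), (1,1), (1,2), (1,3), (2,3), (2,2), (3,2), (3,1)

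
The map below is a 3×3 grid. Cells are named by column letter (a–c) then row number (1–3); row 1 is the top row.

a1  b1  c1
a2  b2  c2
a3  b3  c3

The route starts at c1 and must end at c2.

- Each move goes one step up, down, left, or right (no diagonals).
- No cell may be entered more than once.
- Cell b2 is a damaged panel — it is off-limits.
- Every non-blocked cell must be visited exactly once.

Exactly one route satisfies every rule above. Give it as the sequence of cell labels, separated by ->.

Need to visit all 8 open cells exactly once, starting at c1 and ending at c2.
Cell b1 has only two open neighbours (a1 and c1), so the path must pass straight through it: one of those is the cell it's entered from and the other is where it exits.
Route from c1: left 2 to a1, down 2 to a3, right 2 to c3, up 1 to c2 — 7 moves in all.
Check: all 8 open cells covered.

c1 -> b1 -> a1 -> a2 -> a3 -> b3 -> c3 -> c2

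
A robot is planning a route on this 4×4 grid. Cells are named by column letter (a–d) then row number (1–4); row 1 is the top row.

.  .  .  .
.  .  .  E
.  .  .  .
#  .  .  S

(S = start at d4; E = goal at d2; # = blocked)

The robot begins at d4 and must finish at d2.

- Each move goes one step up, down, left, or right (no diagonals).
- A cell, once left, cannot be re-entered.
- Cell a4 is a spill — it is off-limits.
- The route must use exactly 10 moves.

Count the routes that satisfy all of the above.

33

Need simple routes of exactly 10 moves from d4 to d2 (Manhattan distance 2, so 4 moves are spent on a detour and 4 undoing it).
Branch systematically from the start, pruning whenever the remaining move budget drops below the Manhattan distance to d2 or differs from it in parity. Grouping the completions by first move — via d3: 13; via c4: 20 — and summing: 13 + 20 = 33.
That gives 33 routes.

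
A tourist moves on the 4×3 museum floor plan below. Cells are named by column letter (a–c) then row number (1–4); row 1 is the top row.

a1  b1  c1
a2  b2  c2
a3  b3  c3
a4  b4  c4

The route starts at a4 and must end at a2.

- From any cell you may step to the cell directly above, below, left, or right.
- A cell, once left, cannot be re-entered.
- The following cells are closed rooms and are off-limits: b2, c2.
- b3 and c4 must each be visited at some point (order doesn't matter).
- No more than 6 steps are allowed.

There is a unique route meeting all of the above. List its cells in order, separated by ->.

a4 -> b4 -> c4 -> c3 -> b3 -> a3 -> a2

Any route must reach b3 and c4 and still end at a2 within 6 moves, so the order of the required stops is forced.
Route from a4: right 2 to c4, up 1 to c3, left 2 to a3, up 1 to a2 — 6 moves in all.
Check: all required cells visited; 6 ≤ 6 moves.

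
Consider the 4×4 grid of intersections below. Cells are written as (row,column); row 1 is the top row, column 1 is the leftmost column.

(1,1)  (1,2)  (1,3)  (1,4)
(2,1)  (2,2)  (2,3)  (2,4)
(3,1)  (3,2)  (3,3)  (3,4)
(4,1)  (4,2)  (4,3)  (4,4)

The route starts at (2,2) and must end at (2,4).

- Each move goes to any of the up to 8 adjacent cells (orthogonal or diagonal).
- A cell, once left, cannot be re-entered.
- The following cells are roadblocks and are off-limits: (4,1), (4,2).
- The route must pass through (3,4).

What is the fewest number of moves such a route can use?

3

Any route passes through (3,4) somewhere between (2,2) and (2,4). Summing Chebyshev distances along the two legs ((2,2) → (3,4) → (2,4)) gives a lower bound of 2 + 1 = 3 moves.
A route of 3 moves achieves this: (2,2) → (2,3) → (3,4) → (2,4).
Since 3 matches the lower bound, it is optimal.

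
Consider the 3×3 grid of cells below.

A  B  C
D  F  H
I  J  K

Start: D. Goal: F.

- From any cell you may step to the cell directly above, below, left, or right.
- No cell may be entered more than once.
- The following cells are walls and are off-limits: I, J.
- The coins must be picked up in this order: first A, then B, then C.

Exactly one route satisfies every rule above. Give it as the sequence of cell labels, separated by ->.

D -> A -> B -> C -> H -> F

The waypoints must appear in the order A, B, C, with no cell reused.
Route from D: up to A, 2× right (reaching C), down to H, left to F — 5 moves in all.
Check: order respected (A at step 1, B at step 2, C at step 3).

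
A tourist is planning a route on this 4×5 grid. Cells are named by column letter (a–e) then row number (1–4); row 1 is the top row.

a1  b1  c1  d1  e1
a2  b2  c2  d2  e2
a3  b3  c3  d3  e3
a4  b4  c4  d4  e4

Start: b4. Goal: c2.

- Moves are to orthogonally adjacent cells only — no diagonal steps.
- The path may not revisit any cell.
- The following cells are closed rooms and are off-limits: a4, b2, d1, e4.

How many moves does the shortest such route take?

The Manhattan distance from b4 to c2 is |4−2| + |2−3| = 3, so at least 3 moves are needed.
A route of 3 moves achieves this: b4 → b3 → c3 → c2.
Since 3 matches the lower bound, it is optimal.

3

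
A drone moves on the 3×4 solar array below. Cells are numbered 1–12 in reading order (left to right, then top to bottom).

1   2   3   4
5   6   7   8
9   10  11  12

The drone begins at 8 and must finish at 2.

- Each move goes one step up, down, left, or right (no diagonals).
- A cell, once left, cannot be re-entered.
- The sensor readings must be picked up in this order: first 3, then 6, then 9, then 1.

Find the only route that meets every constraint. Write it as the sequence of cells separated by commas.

8, 4, 3, 7, 6, 10, 9, 5, 1, 2

The waypoints must appear in the order 3, 6, 9, 1, with no cell reused.
Route from 8: up to 4, left to 3, down to 7, left to 6, down to 10, left to 9, 2× up (reaching 1), right to 2 — 9 moves in all.
Check: order respected (3 at step 2, 6 at step 4, 9 at step 6, 1 at step 8).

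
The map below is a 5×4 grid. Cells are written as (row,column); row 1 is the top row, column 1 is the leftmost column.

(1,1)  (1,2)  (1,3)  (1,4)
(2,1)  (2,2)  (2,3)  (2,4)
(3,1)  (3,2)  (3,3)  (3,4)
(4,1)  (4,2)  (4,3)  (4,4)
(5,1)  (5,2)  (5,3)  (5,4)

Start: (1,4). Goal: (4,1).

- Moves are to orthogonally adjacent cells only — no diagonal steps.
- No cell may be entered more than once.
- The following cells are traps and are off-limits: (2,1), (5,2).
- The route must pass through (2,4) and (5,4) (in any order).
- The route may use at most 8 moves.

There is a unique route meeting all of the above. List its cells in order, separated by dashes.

Any route must reach (2,4) and (5,4) and still end at (4,1) within 8 moves, so the order of the required stops is forced.
Route from (1,4): down 4 to (5,4), left 1 to (5,3), up 1 to (4,3), left 2 to (4,1) — 8 moves in all.
Check: all required cells visited; 8 ≤ 8 moves.

(1,4) - (2,4) - (3,4) - (4,4) - (5,4) - (5,3) - (4,3) - (4,2) - (4,1)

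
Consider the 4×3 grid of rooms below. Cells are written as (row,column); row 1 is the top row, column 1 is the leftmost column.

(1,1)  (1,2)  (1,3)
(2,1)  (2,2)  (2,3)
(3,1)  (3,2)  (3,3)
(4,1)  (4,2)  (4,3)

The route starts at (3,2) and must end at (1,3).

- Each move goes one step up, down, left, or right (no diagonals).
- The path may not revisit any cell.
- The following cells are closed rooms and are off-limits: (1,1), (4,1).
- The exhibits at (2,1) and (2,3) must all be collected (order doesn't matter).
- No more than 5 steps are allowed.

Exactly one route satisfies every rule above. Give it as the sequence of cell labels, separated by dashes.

(3,2) - (3,1) - (2,1) - (2,2) - (2,3) - (1,3)

The 5-move cap with required stops at (2,1), (2,3) leaves no slack for detours.
Route from (3,2): left to (3,1), up to (2,1), 2× right (reaching (2,3)), up to (1,3) — 5 moves in all.
Check: all required cells visited; 5 ≤ 5 moves.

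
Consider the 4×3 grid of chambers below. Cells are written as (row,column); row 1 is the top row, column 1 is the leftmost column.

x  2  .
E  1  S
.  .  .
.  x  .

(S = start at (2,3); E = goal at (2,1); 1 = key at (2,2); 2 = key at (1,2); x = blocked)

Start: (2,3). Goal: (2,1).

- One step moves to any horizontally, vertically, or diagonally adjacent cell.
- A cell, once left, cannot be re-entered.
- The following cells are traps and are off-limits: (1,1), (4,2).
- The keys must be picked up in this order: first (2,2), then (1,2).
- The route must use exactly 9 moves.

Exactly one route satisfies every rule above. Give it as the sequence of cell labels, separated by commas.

(2,3), (3,3), (4,3), (3,2), (4,1), (3,1), (2,2), (1,3), (1,2), (2,1)

The waypoints must appear in the order (2,2), (1,2), with no cell reused.
Route from (2,3): down 2 to (4,3), up-left 1 to (3,2), down-left 1 to (4,1), up 1 to (3,1), up-right 2 to (1,3), left 1 to (1,2), down-left 1 to (2,1) — 9 moves in all.
Check: order respected (1 at step 6, 2 at step 8); 9 moves as required.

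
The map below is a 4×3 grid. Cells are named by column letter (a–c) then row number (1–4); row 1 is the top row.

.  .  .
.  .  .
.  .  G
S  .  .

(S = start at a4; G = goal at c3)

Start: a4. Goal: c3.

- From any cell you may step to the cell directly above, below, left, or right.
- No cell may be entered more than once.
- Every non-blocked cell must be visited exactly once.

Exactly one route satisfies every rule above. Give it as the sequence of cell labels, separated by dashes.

Need to visit all 12 open cells exactly once, starting at a4 and ending at c3.
Cell a1 has only two open neighbours (a2 and b1), so the path must pass straight through it: one of those is the cell it's entered from and the other is where it exits.
Route from a4: 3× up (reaching a1), 2× right (reaching c1), down to c2, left to b2, 2× down (reaching b4), right to c4, up to c3 — 11 moves in all.
Check: all 12 open cells covered.

a4 - a3 - a2 - a1 - b1 - c1 - c2 - b2 - b3 - b4 - c4 - c3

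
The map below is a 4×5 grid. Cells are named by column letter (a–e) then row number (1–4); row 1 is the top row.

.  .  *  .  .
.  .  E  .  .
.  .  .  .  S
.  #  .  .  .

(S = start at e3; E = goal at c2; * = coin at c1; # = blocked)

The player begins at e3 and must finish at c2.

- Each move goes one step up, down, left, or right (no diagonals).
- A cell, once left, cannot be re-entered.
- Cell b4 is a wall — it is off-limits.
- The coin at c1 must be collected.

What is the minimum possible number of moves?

5

Any route passes through c1 somewhere between e3 and c2. Summing Manhattan distances along the two legs (e3 → c1 → c2) gives a lower bound of 4 + 1 = 5 moves.
A route of 5 moves achieves this: e3 → e2 → e1 → d1 → c1 → c2.
Since 5 matches the lower bound, it is optimal.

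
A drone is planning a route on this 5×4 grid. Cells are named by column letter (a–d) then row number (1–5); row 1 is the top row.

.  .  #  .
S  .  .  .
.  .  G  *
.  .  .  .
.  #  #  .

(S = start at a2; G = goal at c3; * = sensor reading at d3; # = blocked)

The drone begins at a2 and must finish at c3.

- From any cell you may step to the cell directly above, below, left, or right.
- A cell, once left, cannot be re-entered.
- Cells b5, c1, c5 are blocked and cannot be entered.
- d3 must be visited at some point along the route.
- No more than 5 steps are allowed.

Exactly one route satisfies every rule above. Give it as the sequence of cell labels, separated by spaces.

a2 b2 c2 d2 d3 c3

The 5-move cap with required stops at d3 leaves no slack for detours.
Route from a2: 3× right (reaching d2), down to d3, left to c3 — 5 moves in all.
Check: all required cells visited; 5 ≤ 5 moves.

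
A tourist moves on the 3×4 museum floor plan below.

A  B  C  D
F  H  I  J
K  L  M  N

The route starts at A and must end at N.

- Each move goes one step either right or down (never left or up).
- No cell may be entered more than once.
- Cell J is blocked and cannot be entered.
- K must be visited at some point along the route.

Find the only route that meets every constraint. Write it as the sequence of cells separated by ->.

Moves only go right or down, so the column and row indices never decrease.
Route from A: 2× down (reaching K), 3× right (reaching N) — 5 moves in all.
Check: all required cells visited.

A -> F -> K -> L -> M -> N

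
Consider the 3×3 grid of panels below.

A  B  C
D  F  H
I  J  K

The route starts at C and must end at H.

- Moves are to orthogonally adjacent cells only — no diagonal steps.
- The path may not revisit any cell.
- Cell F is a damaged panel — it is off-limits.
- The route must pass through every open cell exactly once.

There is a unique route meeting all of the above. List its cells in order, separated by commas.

Need to visit all 8 open cells exactly once, starting at C and ending at H.
Cell B has only two open neighbours (A and C), so the path must pass straight through it: one of those is the cell it's entered from and the other is where it exits.
Route from C: 2× left (reaching A), 2× down (reaching I), 2× right (reaching K), up to H — 7 moves in all.
Check: all 8 open cells covered.

C, B, A, D, I, J, K, H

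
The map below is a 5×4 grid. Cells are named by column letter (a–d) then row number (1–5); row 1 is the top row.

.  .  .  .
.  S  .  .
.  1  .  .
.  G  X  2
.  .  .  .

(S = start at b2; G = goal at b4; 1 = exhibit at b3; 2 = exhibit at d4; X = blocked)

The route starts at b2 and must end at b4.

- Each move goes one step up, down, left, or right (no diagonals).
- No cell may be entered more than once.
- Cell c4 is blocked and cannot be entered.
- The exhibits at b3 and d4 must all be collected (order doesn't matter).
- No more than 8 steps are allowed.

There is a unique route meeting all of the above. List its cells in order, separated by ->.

b2 -> b3 -> c3 -> d3 -> d4 -> d5 -> c5 -> b5 -> b4

The 8-move cap with required stops at b3, d4 leaves no slack for detours.
Route from b2: down to b3, 2× right (reaching d3), 2× down (reaching d5), 2× left (reaching b5), up to b4 — 8 moves in all.
Check: all required cells visited; 8 ≤ 8 moves.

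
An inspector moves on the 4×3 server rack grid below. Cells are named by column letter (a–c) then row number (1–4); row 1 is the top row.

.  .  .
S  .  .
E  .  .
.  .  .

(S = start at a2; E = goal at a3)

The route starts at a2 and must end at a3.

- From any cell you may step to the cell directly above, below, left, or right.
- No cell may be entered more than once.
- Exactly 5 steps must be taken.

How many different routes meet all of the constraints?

Need simple routes of exactly 5 moves from a2 to a3 (Manhattan distance 1, so 2 moves are spent on a detour and 2 undoing it).
Enumerating: a2 a1 b1 b2 b3 a3 | a2 b2 b3 b4 a4 a3 | a2 b2 c2 c3 b3 a3.
That gives 3 routes.

3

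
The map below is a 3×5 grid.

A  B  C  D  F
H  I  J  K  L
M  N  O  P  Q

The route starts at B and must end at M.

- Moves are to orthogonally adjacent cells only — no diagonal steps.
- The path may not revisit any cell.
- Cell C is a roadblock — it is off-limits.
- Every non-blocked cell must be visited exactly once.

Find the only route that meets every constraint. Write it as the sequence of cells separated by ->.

B -> A -> H -> I -> J -> K -> D -> F -> L -> Q -> P -> O -> N -> M

Need to visit all 14 open cells exactly once, starting at B and ending at M.
Route from B: left to A, down to H, 3× right (reaching K), up to D, right to F, 2× down (reaching Q), 4× left (reaching M) — 13 moves in all.
Check: all 14 open cells covered.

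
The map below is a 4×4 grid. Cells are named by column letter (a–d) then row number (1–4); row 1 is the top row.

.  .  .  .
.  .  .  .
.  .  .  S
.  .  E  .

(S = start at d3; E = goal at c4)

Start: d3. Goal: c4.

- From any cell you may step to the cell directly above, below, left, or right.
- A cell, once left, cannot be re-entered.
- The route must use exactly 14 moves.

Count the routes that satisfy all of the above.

Need simple routes of exactly 14 moves from d3 to c4 (Manhattan distance 2, so 6 moves are spent on a detour and 6 undoing it).
Enumerating: d3 d2 d1 c1 c2 c3 b3 b2 b1 a1 a2 a3 a4 b4 c4 | d3 d2 d1 c1 c2 b2 b1 a1 a2 a3 a4 b4 b3 c3 c4 | d3 d2 d1 c1 b1 a1 a2 a3 a4 b4 b3 b2 c2 c3 c4 | d3 d2 d1 c1 b1 a1 a2 b2 c2 c3 b3 a3 a4 b4 c4 | d3 c3 c2 d2 d1 c1 b1 a1 a2 b2 b3 a3 a4 b4 c4 | d3 c3 b3 b2 c2 d2 d1 c1 b1 a1 a2 a3 a4 b4 c4.
That gives 6 routes.

6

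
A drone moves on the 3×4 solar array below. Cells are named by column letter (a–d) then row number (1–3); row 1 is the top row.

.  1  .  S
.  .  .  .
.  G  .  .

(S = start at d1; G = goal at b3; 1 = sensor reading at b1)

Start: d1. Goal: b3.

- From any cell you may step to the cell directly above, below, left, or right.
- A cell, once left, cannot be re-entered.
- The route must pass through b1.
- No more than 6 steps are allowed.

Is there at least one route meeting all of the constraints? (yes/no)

yes

One route that works: d1 → c1 → b1 → b2 → b3.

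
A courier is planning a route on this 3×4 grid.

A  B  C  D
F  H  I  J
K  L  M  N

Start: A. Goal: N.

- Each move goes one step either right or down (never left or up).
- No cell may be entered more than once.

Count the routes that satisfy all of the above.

A right/down-only route from A to N makes exactly 2 down-moves and 3 right-moves in some order.
With no other constraints that would be C(5,2) = 10 routes.
That gives 10 routes.

10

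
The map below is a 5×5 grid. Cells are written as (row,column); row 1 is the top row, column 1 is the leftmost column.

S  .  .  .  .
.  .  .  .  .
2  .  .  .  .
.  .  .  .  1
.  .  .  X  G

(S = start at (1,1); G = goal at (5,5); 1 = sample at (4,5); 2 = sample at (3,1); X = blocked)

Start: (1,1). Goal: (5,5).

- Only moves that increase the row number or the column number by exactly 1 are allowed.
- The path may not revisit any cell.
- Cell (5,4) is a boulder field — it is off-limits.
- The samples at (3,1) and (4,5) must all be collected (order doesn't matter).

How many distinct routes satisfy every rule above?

5

A right/down-only route from (1,1) to (5,5) makes exactly 4 down-moves and 4 right-moves in some order.
With no other constraints that would be C(8,4) = 70 routes.
A monotone route can only reach the required cells in the order (3,1), (4,5), so split there and multiply the segment counts (each segment already excludes blocked cells): (1,1)→(3,1): 1; (3,1)→(4,5): 5; (4,5)→(5,5): 1; product = 5.
That gives 5 routes.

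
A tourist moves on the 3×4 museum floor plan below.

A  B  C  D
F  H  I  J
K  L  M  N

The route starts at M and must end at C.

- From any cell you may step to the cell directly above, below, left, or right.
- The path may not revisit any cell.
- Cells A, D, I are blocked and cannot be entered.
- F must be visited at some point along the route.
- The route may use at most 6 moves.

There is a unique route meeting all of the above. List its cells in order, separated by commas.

M, L, K, F, H, B, C

The budget equals the shortest possible length, so every move has to be on a shortest route through the required cells.
Route from M: 2× left (reaching K), up to F, right to H, up to B, right to C — 6 moves in all.
Check: all required cells visited; 6 ≤ 6 moves.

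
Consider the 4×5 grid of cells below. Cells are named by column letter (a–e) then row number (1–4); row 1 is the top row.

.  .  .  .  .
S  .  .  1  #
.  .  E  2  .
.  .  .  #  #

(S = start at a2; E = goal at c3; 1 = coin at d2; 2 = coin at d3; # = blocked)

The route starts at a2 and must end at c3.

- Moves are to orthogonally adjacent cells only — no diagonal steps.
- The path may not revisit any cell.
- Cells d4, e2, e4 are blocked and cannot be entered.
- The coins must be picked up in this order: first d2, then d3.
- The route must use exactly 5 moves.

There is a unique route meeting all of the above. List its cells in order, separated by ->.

The waypoints must appear in the order d2, d3, with no cell reused.
Route from a2: right 3 to d2, down 1 to d3, left 1 to c3 — 5 moves in all.
Check: order respected (1 at step 3, 2 at step 4); 5 moves as required.

a2 -> b2 -> c2 -> d2 -> d3 -> c3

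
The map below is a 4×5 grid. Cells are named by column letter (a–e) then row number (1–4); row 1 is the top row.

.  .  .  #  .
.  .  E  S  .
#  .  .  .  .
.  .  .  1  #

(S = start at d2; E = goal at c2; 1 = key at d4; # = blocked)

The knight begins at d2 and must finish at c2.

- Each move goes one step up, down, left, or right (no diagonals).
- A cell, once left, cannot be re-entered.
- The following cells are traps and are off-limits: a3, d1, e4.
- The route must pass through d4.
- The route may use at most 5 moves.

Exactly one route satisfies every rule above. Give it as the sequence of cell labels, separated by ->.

d2 -> d3 -> d4 -> c4 -> c3 -> c2

Any route must reach d4 and still end at c2 within 5 moves, so the order of the required stops is forced.
Route from d2: down 2 to d4, left 1 to c4, up 2 to c2 — 5 moves in all.
Check: all required cells visited; 5 ≤ 5 moves.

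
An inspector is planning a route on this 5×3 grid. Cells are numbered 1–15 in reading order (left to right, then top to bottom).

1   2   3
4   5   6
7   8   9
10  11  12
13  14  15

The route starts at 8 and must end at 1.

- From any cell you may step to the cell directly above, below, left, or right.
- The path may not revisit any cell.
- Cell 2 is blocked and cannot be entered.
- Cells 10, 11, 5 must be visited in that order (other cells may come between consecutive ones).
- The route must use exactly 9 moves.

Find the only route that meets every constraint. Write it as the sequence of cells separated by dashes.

8 - 7 - 10 - 11 - 12 - 9 - 6 - 5 - 4 - 1

The waypoints must appear in the order 10, 11, 5, with no cell reused.
Route from 8: left 1 to 7, down 1 to 10, right 2 to 12, up 2 to 6, left 2 to 4, up 1 to 1 — 9 moves in all.
Check: order respected (10 at step 2, 11 at step 3, 5 at step 7); 9 moves as required.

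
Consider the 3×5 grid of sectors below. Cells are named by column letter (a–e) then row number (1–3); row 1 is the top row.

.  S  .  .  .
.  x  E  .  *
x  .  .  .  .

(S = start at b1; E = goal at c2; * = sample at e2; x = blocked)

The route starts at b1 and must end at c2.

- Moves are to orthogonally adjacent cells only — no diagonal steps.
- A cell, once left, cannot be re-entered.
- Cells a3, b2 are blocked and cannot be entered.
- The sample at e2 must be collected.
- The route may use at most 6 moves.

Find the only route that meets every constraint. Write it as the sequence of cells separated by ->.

Any route must reach e2 and still end at c2 within 6 moves, so the order of the required stops is forced.
Route from b1: right 3 to e1, down 1 to e2, left 2 to c2 — 6 moves in all.
Check: all required cells visited; 6 ≤ 6 moves.

b1 -> c1 -> d1 -> e1 -> e2 -> d2 -> c2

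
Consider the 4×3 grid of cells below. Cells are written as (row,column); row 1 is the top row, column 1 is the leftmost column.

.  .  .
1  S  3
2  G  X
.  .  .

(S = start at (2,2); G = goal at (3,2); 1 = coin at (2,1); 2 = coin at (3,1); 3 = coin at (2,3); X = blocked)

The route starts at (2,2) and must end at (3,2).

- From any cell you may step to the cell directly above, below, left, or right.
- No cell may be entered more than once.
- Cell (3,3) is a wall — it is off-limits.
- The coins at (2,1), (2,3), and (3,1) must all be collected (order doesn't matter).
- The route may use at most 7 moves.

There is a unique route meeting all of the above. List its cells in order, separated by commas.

Any route must reach (2,1), (2,3), and (3,1) and still end at (3,2) within 7 moves, so the order of the required stops is forced.
Route from (2,2): right to (2,3), up to (1,3), 2× left (reaching (1,1)), 2× down (reaching (3,1)), right to (3,2) — 7 moves in all.
Check: all required cells visited; 7 ≤ 7 moves.

(2,2), (2,3), (1,3), (1,2), (1,1), (2,1), (3,1), (3,2)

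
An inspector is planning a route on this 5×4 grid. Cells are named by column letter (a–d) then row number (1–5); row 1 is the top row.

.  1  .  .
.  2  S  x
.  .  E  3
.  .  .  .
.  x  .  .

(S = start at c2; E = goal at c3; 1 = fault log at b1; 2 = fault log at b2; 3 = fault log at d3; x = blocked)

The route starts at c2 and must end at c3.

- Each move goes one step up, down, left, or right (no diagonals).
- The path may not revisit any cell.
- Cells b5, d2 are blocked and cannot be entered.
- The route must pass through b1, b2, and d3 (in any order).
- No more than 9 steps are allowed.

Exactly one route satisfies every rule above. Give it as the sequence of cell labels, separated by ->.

The 9-move cap with required stops at b1, b2, d3 leaves no slack for detours.
Route from c2: up to c1, left to b1, 3× down (reaching b4), 2× right (reaching d4), up to d3, left to c3 — 9 moves in all.
Check: all required cells visited; 9 ≤ 9 moves.

c2 -> c1 -> b1 -> b2 -> b3 -> b4 -> c4 -> d4 -> d3 -> c3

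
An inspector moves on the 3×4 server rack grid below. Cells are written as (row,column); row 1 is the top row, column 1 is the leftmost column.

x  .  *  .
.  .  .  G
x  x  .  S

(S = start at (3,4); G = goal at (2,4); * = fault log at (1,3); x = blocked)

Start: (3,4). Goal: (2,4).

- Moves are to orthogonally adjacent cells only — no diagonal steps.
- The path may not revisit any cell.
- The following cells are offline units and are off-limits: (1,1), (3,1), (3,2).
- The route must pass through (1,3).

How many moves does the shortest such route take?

5

Any route passes through (1,3) somewhere between (3,4) and (2,4). Summing Manhattan distances along the two legs ((3,4) → (1,3) → (2,4)) gives a lower bound of 3 + 2 = 5 moves.
A route of 5 moves achieves this: (3,4) → (3,3) → (2,3) → (1,3) → (1,4) → (2,4).
Since 5 matches the lower bound, it is optimal.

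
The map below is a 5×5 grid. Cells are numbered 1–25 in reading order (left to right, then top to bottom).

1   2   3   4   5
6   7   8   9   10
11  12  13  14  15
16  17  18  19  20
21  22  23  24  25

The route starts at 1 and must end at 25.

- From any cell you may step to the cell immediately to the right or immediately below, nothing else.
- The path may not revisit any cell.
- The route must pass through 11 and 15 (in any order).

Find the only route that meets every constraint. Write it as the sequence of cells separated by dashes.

1 - 6 - 11 - 12 - 13 - 14 - 15 - 20 - 25

Moves only go right or down, so the column and row indices never decrease.
Route from 1: 2× down (reaching 11), 4× right (reaching 15), 2× down (reaching 25) — 8 moves in all.
Check: all required cells visited.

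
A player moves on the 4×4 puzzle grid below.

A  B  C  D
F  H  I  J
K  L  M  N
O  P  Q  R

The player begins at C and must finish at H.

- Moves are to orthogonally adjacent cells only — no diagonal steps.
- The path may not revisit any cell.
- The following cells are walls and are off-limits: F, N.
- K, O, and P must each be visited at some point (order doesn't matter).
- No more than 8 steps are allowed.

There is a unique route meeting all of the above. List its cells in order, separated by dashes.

C - I - M - Q - P - O - K - L - H

The budget equals the shortest possible length, so every move has to be on a shortest route through the required cells.
Route from C: down 3 to Q, left 2 to O, up 1 to K, right 1 to L, up 1 to H — 8 moves in all.
Check: all required cells visited; 8 ≤ 8 moves.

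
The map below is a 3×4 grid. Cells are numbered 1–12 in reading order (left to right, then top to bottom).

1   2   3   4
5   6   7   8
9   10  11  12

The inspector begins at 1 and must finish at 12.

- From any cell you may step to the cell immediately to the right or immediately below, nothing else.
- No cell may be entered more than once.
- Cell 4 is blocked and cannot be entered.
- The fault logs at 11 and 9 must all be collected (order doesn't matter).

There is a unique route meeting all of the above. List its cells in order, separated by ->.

Moves only go right or down, so the column and row indices never decrease.
Route from 1: down 2 to 9, right 3 to 12 — 5 moves in all.
Check: all required cells visited.

1 -> 5 -> 9 -> 10 -> 11 -> 12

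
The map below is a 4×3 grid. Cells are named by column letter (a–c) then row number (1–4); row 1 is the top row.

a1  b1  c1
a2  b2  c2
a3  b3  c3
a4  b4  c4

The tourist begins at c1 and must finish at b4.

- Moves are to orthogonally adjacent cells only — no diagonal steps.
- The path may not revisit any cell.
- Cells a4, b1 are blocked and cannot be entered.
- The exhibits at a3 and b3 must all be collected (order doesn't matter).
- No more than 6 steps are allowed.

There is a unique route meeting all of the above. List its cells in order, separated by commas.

c1, c2, b2, a2, a3, b3, b4

Any route must reach a3 and b3 and still end at b4 within 6 moves, so the order of the required stops is forced.
Route from c1: down 1 to c2, left 2 to a2, down 1 to a3, right 1 to b3, down 1 to b4 — 6 moves in all.
Check: all required cells visited; 6 ≤ 6 moves.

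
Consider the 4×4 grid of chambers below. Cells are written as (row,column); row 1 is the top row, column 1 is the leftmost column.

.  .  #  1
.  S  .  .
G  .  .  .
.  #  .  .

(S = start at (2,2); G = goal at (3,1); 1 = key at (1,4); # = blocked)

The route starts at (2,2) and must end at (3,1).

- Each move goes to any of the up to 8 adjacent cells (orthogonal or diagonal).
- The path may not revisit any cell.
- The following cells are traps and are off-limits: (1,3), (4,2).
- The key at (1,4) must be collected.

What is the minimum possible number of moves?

Any route passes through (1,4) somewhere between (2,2) and (3,1). Summing Chebyshev distances along the two legs ((2,2) → (1,4) → (3,1)) gives a lower bound of 2 + 3 = 5 moves.
The shortest route satisfying every rule uses 6 moves: (2,2) → (2,3) → (1,4) → (2,4) → (3,3) → (3,2) → (3,1).
The bound of 5 isn't tight here; checking systematically, no route of length 5 through 5 satisfies every constraint, so 6 is the minimum.

6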